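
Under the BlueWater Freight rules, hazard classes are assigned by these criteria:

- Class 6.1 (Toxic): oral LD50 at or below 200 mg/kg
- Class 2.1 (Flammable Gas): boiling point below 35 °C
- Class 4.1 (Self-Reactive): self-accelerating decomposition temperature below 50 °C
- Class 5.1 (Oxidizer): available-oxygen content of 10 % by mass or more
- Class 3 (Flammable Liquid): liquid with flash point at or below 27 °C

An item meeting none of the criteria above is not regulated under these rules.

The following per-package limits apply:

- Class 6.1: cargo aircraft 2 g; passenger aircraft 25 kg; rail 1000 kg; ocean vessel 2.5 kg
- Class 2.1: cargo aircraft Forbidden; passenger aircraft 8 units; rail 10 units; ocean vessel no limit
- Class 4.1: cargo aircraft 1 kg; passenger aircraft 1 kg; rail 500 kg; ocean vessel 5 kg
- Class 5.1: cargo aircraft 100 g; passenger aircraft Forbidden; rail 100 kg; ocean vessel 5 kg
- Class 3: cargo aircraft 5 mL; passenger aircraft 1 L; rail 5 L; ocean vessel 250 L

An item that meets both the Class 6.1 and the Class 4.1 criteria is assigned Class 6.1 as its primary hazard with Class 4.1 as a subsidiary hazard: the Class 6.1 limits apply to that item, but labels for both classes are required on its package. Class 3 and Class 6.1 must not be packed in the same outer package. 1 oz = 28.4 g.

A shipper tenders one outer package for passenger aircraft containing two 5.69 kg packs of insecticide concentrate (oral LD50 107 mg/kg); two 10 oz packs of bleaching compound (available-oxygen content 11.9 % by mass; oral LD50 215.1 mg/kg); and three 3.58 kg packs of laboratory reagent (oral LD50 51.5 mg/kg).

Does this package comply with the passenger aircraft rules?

No

With oral LD50 107 mg/kg (≤ 200 mg/kg), the insecticide concentrate falls in Class 6.1.
The bleaching compound has available-oxygen content 11.9 % by mass, which is ≥ 10 % by mass, so it is Class 5.1 (Oxidizer).
Oral LD50 51.5 mg/kg meets the Class 6.1 criterion (Toxic), so the laboratory reagent is Class 6.1.
Total Class 6.1: (two 5.69 kg packs = 11.38 kg) + (three 3.58 kg packs = 10.74 kg) = 22.12 kg.
22.12 kg ≤ 25 kg (passenger aircraft limit, Class 6.1) — within limit.
Class 5.1 quantity: two 10 oz packs = 568 g.
Class 5.1 is Forbidden by passenger aircraft.
The segregation rule (Class 3 with Class 6.1) does not apply to Class 6.1 with Class 5.1.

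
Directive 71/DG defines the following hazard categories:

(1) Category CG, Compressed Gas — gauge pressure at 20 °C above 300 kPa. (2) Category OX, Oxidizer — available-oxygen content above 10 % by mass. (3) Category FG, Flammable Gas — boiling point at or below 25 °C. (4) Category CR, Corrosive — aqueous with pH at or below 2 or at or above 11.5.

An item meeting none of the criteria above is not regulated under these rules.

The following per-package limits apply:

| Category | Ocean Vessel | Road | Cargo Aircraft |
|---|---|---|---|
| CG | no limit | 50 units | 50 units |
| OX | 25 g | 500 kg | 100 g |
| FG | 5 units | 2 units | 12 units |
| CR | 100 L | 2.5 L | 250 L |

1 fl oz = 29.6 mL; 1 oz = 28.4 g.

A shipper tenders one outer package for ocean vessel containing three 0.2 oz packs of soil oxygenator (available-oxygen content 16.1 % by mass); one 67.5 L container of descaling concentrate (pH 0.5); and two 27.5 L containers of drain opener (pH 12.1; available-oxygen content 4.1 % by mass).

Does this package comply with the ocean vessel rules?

No

Available-oxygen content 16.1 % by mass meets the Category OX criterion (Oxidizer), so the soil oxygenator is Category OX.
With pH 0.5 (≤ 2), the descaling concentrate falls in Category CR.
Drain opener: pH 12.1 ≥ 11.5 → Category CR (Corrosive).
Total Category CR: 67.5 L + (two 27.5 L containers = 55 L) = 122.5 L.
122.5 L exceeds the ocean vessel limit of 100 L for Category CR.
Category OX quantity: three 0.2 oz packs = 17.04 g.
17.04 g is within the ocean vessel limit of 25 g for Category OX.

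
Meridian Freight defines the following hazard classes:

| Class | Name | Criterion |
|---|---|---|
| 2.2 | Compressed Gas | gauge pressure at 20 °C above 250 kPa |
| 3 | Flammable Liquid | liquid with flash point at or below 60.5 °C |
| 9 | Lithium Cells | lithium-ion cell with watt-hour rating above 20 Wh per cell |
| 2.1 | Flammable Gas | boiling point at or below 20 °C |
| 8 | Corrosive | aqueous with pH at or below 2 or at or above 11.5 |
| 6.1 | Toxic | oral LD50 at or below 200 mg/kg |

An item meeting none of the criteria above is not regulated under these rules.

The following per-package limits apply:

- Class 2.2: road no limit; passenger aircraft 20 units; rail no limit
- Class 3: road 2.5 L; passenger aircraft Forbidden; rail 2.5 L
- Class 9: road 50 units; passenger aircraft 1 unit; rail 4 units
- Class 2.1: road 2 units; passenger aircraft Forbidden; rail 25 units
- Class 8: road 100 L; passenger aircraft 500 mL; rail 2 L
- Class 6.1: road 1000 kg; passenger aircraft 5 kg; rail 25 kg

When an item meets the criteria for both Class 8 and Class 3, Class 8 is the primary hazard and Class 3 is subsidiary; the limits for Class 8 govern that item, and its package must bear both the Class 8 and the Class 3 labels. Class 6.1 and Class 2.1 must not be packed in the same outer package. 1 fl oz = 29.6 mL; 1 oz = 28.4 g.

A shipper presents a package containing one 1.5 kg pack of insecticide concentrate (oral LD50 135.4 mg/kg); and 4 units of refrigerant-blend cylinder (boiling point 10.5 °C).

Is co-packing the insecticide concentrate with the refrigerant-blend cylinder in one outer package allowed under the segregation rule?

No

The insecticide concentrate has oral LD50 135.4 mg/kg, which is ≤ 200 mg/kg, so it is Class 6.1 (Toxic).
The refrigerant-blend cylinder has boiling point 10.5 °C, which is ≤ 20 °C, so it is Class 2.1 (Flammable Gas).
Class 6.1 and Class 2.1 may not share an outer package.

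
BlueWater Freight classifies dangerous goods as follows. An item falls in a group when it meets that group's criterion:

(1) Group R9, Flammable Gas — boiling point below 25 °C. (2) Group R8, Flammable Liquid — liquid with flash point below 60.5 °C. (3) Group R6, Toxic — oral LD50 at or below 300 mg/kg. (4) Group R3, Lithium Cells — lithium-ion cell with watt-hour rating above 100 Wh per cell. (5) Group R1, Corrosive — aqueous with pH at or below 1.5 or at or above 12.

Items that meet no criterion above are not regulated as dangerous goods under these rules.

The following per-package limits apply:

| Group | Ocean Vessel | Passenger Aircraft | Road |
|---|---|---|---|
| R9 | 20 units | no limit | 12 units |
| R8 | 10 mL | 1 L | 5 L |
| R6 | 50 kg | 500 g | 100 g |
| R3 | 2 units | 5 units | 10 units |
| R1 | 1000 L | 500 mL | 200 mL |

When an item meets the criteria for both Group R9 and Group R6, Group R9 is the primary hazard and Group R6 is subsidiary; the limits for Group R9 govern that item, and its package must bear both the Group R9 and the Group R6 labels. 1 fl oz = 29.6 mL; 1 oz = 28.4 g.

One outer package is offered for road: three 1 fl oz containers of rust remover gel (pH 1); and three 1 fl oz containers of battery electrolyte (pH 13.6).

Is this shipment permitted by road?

Yes

The rust remover gel has pH 1, which is ≤ 1.5, so it is Group R1 (Corrosive).
With pH 13.6 (≥ 12), the battery electrolyte falls in Group R1.
Group R1 net quantity: (three 1 fl oz containers = 88.8 mL) + (three 1 fl oz containers = 88.8 mL) = 177.6 mL.
177.6 mL ≤ 200 mL (road limit, Group R1) — within limit.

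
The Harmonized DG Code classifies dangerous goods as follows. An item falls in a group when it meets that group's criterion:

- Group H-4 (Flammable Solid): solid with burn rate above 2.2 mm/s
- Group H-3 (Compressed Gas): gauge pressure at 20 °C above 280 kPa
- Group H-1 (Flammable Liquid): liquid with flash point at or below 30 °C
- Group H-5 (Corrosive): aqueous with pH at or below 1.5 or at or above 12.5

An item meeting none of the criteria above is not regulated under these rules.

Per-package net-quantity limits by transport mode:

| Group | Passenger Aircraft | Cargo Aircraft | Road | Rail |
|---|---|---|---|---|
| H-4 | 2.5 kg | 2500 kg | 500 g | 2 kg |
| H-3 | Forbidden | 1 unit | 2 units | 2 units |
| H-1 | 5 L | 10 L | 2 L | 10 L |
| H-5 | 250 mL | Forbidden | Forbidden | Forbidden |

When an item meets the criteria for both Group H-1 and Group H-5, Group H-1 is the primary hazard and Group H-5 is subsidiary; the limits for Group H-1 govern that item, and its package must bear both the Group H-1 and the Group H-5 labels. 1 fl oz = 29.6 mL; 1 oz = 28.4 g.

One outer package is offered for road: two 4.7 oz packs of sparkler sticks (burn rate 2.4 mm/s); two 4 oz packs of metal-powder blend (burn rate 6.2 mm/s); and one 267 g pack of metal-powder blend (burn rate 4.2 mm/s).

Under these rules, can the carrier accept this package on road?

No

Sparkler sticks: burn rate 2.4 mm/s > 2.2 mm/s → Group H-4 (Flammable Solid).
Metal-powder blend: burn rate 6.2 mm/s > 2.2 mm/s → Group H-4 (Flammable Solid).
Burn rate 4.2 mm/s meets the Group H-4 criterion (Flammable Solid), so the metal-powder blend is Group H-4.
Total Group H-4: (two 4.7 oz packs = 266.96 g) + (two 4 oz packs = 227.2 g) + 267 g = 761.16 g.
761.16 g > 500 g (road limit, Group H-4) — over the limit.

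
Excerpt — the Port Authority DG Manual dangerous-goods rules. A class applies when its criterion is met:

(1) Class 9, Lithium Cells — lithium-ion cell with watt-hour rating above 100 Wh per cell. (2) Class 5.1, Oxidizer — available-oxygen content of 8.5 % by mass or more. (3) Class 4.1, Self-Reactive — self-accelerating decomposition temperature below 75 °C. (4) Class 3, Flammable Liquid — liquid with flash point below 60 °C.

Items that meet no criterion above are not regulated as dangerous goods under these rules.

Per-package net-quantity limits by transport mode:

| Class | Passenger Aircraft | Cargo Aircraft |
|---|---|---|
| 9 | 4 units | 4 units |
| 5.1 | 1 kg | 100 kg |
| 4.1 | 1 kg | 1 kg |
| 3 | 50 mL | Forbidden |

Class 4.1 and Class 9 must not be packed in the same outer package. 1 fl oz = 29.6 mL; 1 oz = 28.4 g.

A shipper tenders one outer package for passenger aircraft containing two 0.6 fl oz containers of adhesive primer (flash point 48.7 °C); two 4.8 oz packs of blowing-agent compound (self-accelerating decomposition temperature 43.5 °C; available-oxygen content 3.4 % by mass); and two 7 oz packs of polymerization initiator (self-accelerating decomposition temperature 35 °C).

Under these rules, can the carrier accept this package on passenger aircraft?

Flash point 48.7 °C meets the Class 3 criterion (Flammable Liquid), so the adhesive primer is Class 3.
Self-accelerating decomposition temperature 43.5 °C meets the Class 4.1 criterion (Self-Reactive), so the blowing-agent compound is Class 4.1.
The polymerization initiator has self-accelerating decomposition temperature 35 °C, which is < 75 °C, so it is Class 4.1 (Self-Reactive).
Total Class 4.1: (two 4.8 oz packs = 272.64 g) + (two 7 oz packs = 397.6 g) = 670.24 g.
That is within the Class 4.1 passenger aircraft limit of 1 kg.
Class 3 quantity: two 0.6 fl oz containers = 35.52 mL.
That is within the Class 3 passenger aircraft limit of 50 mL.
The segregation rule (Class 4.1 with Class 9) does not apply to Class 4.1 with Class 3.
Every hazard class is within its passenger aircraft limit and no segregation rule is violated.

Yes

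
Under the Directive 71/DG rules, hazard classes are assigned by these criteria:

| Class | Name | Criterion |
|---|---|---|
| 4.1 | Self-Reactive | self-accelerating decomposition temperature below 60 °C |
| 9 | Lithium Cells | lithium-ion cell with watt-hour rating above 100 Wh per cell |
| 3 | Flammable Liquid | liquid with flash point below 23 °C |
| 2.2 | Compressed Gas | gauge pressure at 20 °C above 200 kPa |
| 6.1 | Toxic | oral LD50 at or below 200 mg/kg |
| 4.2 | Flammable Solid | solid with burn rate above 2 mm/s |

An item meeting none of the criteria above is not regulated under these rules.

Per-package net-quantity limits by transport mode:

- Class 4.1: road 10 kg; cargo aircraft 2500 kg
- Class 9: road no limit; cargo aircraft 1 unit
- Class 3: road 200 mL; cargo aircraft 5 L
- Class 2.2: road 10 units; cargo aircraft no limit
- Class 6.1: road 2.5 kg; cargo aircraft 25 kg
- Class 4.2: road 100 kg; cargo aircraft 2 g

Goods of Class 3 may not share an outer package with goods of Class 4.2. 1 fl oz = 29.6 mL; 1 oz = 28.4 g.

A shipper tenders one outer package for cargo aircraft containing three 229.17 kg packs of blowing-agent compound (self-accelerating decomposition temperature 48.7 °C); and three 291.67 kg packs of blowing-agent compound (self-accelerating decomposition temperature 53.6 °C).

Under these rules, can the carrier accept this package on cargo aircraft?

Yes

With self-accelerating decomposition temperature 48.7 °C (< 60 °C), the blowing-agent compound falls in Class 4.1.
Blowing-agent compound: self-accelerating decomposition temperature 53.6 °C < 60 °C → Class 4.1 (Self-Reactive).
Total Class 4.1: (three 229.17 kg packs = 687.51 kg) + (three 291.67 kg packs = 875.01 kg) = 1562.52 kg.
That is within the Class 4.1 cargo aircraft limit of 2500 kg.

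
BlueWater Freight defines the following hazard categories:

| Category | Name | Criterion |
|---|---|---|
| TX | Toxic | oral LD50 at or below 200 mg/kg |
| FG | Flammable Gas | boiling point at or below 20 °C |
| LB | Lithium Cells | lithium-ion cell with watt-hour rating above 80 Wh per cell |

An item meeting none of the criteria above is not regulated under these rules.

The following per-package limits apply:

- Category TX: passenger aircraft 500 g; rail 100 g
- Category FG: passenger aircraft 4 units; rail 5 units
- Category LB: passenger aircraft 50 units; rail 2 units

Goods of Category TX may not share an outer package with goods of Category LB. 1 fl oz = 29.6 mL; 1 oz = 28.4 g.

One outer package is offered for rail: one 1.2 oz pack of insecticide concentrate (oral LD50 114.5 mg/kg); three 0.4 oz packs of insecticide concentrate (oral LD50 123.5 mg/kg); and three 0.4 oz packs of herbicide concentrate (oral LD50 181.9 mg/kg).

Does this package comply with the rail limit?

No

Oral LD50 114.5 mg/kg meets the Category TX criterion (Toxic), so the insecticide concentrate is Category TX.
With oral LD50 123.5 mg/kg (≤ 200 mg/kg), the insecticide concentrate falls in Category TX.
The herbicide concentrate has oral LD50 181.9 mg/kg, which is ≤ 200 mg/kg, so it is Category TX (Toxic).
Category TX net quantity: (one 1.2 oz pack = 34.08 g) + (three 0.4 oz packs = 34.08 g) + (three 0.4 oz packs = 34.08 g) = 102.24 g.
That exceeds the Category TX rail limit of 100 g.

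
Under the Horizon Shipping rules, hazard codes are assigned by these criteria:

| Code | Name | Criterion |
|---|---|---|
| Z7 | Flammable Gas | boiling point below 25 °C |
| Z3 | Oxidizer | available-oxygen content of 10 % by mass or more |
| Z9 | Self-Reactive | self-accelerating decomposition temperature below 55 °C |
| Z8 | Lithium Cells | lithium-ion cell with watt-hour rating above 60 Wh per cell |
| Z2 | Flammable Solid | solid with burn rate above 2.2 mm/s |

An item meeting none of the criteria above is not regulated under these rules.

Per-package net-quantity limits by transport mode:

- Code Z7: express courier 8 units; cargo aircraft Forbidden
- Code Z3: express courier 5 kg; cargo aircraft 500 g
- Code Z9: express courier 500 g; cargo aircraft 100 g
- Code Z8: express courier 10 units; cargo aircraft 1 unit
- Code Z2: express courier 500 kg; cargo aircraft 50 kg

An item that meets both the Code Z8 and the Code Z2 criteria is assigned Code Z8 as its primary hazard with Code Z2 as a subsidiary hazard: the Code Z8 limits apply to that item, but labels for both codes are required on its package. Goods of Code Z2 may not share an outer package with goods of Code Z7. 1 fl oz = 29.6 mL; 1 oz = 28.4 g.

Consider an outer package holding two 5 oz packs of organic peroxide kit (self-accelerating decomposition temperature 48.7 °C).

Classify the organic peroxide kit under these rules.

The organic peroxide kit has self-accelerating decomposition temperature 48.7 °C, which is < 55 °C, so it is Code Z9 (Self-Reactive).

Code Z9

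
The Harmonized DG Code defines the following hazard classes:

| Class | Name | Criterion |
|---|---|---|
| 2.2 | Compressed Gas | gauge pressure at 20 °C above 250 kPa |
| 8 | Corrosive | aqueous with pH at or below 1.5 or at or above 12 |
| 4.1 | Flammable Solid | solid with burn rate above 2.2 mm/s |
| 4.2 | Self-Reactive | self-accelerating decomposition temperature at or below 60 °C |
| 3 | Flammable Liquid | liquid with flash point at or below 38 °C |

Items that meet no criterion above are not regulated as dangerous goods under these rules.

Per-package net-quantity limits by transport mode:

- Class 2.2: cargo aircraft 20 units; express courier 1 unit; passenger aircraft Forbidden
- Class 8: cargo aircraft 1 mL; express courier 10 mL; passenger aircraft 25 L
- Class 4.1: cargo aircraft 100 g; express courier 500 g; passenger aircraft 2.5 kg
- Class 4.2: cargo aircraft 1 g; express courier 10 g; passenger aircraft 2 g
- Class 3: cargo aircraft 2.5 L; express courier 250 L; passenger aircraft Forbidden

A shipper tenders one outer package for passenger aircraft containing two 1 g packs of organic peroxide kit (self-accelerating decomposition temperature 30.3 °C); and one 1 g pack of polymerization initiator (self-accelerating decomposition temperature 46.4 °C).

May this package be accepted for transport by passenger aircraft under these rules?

No

With self-accelerating decomposition temperature 30.3 °C (≤ 60 °C), the organic peroxide kit falls in Class 4.2.
With self-accelerating decomposition temperature 46.4 °C (≤ 60 °C), the polymerization initiator falls in Class 4.2.
Total Class 4.2: (two 1 g packs = 2 g) + 1 g = 3 g.
3 g > 2 g (passenger aircraft limit, Class 4.2) — over the limit.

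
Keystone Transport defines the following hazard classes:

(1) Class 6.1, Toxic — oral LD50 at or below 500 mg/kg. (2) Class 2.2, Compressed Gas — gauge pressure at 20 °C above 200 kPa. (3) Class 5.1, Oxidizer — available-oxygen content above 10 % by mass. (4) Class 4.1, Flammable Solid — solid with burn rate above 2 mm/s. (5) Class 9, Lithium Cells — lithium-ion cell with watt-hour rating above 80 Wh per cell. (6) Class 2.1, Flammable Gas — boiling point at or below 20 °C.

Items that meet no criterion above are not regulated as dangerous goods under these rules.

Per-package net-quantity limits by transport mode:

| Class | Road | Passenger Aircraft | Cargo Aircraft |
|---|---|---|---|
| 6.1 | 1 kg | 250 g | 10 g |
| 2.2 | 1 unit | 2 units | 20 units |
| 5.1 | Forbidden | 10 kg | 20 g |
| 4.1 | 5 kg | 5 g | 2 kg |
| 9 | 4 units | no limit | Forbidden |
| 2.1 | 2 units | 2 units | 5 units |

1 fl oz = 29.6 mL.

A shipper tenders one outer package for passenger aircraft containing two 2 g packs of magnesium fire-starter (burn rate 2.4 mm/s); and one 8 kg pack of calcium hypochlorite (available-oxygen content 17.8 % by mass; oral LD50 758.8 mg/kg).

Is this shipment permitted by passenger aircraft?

With burn rate 2.4 mm/s (> 2 mm/s), the magnesium fire-starter falls in Class 4.1.
The calcium hypochlorite has available-oxygen content 17.8 % by mass, which is > 10 % by mass, so it is Class 5.1 (Oxidizer).
Class 5.1 quantity: 8 kg.
8 kg is within the passenger aircraft limit of 10 kg for Class 5.1.
Class 4.1 quantity: two 2 g packs = 4 g.
That is within the Class 4.1 passenger aircraft limit of 5 g.
Every hazard class is within its passenger aircraft limit and no segregation rule is violated.

Yes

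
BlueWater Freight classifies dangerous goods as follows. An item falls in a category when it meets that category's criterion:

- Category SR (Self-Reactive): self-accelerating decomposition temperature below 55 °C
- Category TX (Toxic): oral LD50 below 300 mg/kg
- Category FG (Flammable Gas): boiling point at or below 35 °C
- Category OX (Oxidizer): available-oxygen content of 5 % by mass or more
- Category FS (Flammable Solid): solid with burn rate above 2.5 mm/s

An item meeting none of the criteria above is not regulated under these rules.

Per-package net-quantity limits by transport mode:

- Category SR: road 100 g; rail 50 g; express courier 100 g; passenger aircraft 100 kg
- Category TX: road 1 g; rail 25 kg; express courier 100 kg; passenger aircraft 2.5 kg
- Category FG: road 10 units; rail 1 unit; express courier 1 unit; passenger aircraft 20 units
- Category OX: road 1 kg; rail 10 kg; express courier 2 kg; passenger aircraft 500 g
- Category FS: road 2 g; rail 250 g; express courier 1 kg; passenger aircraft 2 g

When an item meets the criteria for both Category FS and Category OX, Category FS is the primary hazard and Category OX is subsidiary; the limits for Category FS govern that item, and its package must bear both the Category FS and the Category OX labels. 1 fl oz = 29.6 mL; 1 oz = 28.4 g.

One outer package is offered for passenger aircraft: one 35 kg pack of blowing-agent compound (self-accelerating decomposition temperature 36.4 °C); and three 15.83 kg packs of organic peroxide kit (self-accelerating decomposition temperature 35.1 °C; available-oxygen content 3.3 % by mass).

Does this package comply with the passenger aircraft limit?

Yes

With self-accelerating decomposition temperature 36.4 °C (< 55 °C), the blowing-agent compound falls in Category SR.
With self-accelerating decomposition temperature 35.1 °C (< 55 °C), the organic peroxide kit falls in Category SR.
Total Category SR: 35 kg + (three 15.83 kg packs = 47.49 kg) = 82.49 kg.
That is within the Category SR passenger aircraft limit of 100 kg.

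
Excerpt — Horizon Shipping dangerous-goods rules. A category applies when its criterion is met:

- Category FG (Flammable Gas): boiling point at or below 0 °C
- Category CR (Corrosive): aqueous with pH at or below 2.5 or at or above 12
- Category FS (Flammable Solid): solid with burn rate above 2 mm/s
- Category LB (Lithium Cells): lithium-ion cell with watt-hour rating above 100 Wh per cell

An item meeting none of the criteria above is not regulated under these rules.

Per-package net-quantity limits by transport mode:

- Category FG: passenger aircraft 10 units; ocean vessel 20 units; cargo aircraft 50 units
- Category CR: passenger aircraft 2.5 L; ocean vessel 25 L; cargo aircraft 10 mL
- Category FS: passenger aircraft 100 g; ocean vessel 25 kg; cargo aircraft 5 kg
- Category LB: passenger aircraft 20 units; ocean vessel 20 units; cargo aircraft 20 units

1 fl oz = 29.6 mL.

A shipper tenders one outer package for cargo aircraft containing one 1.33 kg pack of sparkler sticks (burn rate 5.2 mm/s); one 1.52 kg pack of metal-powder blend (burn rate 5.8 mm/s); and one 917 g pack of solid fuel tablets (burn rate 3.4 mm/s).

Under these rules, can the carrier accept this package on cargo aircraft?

Sparkler sticks: burn rate 5.2 mm/s > 2 mm/s → Category FS (Flammable Solid).
The metal-powder blend has burn rate 5.8 mm/s, which is > 2 mm/s, so it is Category FS (Flammable Solid).
Burn rate 3.4 mm/s meets the Category FS criterion (Flammable Solid), so the solid fuel tablets are Category FS.
Total Category FS: 1.33 kg + 1.52 kg + 917 g = 3.767 kg.
3.767 kg is within the cargo aircraft limit of 5 kg for Category FS.

Yes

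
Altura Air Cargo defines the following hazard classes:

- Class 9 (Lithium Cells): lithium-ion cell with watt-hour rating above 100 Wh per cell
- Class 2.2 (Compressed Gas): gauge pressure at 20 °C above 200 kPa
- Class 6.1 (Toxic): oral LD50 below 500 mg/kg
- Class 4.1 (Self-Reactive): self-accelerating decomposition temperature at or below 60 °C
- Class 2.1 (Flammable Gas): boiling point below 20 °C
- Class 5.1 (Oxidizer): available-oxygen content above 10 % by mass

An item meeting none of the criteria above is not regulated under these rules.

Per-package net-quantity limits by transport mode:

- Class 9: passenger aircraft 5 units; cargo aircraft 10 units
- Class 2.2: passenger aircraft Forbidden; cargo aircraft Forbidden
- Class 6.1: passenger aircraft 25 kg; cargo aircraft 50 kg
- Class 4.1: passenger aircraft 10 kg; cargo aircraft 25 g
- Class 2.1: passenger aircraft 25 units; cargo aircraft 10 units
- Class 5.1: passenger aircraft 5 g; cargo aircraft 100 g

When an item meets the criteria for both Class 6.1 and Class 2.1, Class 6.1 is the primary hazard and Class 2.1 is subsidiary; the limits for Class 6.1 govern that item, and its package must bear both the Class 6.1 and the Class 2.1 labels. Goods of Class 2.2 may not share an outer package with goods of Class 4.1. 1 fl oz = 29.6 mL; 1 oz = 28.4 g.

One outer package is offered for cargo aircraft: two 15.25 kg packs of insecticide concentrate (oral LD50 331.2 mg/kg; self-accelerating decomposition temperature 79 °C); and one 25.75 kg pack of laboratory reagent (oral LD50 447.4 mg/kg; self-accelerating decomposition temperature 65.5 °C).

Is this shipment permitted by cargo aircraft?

No

Insecticide concentrate: oral LD50 331.2 mg/kg < 500 mg/kg → Class 6.1 (Toxic).
The laboratory reagent has oral LD50 447.4 mg/kg, which is < 500 mg/kg, so it is Class 6.1 (Toxic).
Total Class 6.1: (two 15.25 kg packs = 30.5 kg) + 25.75 kg = 56.25 kg.
56.25 kg > 50 kg (cargo aircraft limit, Class 6.1) — over the limit.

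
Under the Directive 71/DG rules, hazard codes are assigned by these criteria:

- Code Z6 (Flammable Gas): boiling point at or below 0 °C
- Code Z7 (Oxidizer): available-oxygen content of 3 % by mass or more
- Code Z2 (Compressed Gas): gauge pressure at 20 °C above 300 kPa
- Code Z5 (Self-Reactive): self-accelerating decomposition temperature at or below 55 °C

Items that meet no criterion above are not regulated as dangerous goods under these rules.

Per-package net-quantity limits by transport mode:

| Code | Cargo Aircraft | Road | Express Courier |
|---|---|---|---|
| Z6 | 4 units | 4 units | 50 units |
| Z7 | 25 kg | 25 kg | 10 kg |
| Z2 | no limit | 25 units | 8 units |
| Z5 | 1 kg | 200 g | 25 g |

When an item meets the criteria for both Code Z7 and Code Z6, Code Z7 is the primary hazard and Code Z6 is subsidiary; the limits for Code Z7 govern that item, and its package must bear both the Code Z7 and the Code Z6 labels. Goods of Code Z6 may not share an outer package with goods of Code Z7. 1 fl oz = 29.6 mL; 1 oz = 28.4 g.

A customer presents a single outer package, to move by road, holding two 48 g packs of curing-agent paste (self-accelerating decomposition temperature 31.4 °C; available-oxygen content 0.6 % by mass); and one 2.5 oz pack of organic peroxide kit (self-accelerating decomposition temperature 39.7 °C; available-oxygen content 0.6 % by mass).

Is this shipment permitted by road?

Yes

With self-accelerating decomposition temperature 31.4 °C (≤ 55 °C), the curing-agent paste falls in Code Z5.
Organic peroxide kit: self-accelerating decomposition temperature 39.7 °C ≤ 55 °C → Code Z5 (Self-Reactive).
Total Code Z5: (two 48 g packs = 96 g) + (one 2.5 oz pack = 71 g) = 167 g.
That is within the Code Z5 road limit of 200 g.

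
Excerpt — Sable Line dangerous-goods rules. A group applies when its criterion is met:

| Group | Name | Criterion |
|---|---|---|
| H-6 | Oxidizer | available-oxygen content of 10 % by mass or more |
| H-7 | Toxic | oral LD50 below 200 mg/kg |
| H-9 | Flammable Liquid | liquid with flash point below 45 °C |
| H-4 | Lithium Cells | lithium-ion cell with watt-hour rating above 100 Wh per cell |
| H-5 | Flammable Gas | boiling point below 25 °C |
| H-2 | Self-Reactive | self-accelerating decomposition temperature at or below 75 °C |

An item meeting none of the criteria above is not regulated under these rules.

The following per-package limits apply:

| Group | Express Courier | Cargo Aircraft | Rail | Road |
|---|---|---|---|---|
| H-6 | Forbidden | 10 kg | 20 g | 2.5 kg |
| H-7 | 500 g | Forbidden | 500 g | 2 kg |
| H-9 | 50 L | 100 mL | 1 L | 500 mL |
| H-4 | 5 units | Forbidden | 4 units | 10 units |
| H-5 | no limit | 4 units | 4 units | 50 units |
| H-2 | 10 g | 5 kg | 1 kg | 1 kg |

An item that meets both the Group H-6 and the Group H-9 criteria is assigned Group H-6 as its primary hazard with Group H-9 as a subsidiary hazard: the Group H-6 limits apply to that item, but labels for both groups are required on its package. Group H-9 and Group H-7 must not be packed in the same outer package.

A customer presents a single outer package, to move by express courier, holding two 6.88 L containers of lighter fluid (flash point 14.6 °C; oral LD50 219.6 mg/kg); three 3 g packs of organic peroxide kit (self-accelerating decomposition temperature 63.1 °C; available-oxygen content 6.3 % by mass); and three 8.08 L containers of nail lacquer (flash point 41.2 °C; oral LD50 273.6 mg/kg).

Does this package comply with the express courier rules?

Lighter fluid: flash point 14.6 °C < 45 °C → Group H-9 (Flammable Liquid).
Self-accelerating decomposition temperature 63.1 °C meets the Group H-2 criterion (Self-Reactive), so the organic peroxide kit is Group H-2.
Flash point 41.2 °C meets the Group H-9 criterion (Flammable Liquid), so the nail lacquer is Group H-9.
Group H-9 net quantity: (two 6.88 L containers = 13.76 L) + (three 8.08 L containers = 24.24 L) = 38 L.
That is within the Group H-9 express courier limit of 50 L.
Group H-2 quantity: three 3 g packs = 9 g.
That is within the Group H-2 express courier limit of 10 g.
The segregation rule (Group H-9 with Group H-7) does not apply to Group H-9 with Group H-2.
Every hazard group is within its express courier limit and no segregation rule is violated.

Yes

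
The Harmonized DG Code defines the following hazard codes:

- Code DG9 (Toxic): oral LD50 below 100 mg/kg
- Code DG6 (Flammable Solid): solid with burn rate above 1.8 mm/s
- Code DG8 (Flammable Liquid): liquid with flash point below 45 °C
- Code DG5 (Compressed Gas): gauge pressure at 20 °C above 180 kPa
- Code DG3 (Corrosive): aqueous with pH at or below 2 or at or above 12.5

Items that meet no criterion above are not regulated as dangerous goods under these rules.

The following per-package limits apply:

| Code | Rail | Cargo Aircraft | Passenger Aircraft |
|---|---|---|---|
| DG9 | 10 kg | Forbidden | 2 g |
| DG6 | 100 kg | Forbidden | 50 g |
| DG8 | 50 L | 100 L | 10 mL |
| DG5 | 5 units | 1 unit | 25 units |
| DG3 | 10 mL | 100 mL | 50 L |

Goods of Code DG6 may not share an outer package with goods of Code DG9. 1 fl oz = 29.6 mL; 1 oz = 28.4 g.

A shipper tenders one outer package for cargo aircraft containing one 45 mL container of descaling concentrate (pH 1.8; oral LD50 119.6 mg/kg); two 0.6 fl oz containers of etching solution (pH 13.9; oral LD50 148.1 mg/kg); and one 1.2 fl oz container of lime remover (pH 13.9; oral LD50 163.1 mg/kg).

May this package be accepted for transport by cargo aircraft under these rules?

Descaling concentrate: pH 1.8 ≤ 2 → Code DG3 (Corrosive).
With pH 13.9 (≥ 12.5), the etching solution falls in Code DG3.
pH 13.9 meets the Code DG3 criterion (Corrosive), so the lime remover is Code DG3.
Code DG3 net quantity: 45 mL + (two 0.6 fl oz containers = 35.52 mL) + (one 1.2 fl oz container = 35.52 mL) = 116.04 mL.
116.04 mL exceeds the cargo aircraft limit of 100 mL for Code DG3.

No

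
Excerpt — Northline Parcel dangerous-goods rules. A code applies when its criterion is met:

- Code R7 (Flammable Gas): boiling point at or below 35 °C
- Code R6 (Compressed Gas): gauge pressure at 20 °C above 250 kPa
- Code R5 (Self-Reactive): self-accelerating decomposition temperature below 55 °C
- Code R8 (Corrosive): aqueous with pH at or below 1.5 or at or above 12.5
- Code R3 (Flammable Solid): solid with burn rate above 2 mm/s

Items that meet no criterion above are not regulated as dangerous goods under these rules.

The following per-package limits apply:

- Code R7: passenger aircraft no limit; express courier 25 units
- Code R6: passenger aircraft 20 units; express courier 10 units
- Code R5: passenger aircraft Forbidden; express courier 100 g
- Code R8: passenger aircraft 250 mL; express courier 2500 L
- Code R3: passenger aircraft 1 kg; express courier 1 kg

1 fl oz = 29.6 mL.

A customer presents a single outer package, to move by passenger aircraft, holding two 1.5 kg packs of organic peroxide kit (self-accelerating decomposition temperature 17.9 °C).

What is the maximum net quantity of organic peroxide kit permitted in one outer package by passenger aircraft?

Forbidden

The organic peroxide kit has self-accelerating decomposition temperature 17.9 °C, which is < 55 °C, so it is Code R5 (Self-Reactive).
The passenger aircraft limit for Code R5 is Forbidden.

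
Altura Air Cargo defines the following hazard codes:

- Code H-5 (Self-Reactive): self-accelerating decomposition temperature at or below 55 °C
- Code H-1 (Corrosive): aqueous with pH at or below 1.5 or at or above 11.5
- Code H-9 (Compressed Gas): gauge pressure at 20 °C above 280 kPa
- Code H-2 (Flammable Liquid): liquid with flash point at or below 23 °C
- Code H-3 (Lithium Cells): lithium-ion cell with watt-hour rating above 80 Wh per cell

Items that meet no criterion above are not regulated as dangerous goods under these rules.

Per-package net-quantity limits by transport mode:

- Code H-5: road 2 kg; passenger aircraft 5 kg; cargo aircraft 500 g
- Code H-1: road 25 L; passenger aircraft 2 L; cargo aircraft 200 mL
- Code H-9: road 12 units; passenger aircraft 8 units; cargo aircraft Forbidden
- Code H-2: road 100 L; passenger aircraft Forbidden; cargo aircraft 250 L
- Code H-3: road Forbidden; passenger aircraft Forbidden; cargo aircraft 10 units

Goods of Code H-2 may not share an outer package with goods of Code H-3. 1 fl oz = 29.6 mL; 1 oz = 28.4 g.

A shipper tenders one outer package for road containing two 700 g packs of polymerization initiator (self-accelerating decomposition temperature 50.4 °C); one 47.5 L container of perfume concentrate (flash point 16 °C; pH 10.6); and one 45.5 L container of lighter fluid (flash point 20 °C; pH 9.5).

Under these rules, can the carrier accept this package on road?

Yes

Polymerization initiator: self-accelerating decomposition temperature 50.4 °C ≤ 55 °C → Code H-5 (Self-Reactive).
Flash point 16 °C meets the Code H-2 criterion (Flammable Liquid), so the perfume concentrate is Code H-2.
Flash point 20 °C meets the Code H-2 criterion (Flammable Liquid), so the lighter fluid is Code H-2.
Total Code H-2: 47.5 L + 45.5 L = 93 L.
That is within the Code H-2 road limit of 100 L.
Code H-5 quantity: two 700 g packs = 1.4 kg.
1.4 kg is within the road limit of 2 kg for Code H-5.
The segregation rule (Code H-2 with Code H-3) does not apply to Code H-2 with Code H-5.
Every hazard code is within its road limit and no segregation rule is violated.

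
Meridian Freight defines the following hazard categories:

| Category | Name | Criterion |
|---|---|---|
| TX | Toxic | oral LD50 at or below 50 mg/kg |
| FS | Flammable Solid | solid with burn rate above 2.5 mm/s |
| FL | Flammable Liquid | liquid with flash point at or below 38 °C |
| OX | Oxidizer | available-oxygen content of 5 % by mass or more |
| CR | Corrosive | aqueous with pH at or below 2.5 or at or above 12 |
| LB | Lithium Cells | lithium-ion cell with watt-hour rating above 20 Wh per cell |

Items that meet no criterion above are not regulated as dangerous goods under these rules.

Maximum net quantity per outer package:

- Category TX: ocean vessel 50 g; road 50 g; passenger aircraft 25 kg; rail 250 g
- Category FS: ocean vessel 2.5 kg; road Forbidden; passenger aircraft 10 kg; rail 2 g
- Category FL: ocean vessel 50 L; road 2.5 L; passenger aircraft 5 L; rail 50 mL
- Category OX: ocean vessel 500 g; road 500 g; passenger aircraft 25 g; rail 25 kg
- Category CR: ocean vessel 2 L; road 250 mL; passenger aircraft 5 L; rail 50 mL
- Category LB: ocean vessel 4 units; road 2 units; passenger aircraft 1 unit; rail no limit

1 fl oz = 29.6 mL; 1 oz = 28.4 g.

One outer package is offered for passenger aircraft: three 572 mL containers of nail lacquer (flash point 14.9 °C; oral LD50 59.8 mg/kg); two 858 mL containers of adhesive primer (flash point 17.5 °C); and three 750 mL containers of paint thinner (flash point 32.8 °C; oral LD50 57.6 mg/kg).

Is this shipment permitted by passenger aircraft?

No

With flash point 14.9 °C (≤ 38 °C), the nail lacquer falls in Category FL.
Adhesive primer: flash point 17.5 °C ≤ 38 °C → Category FL (Flammable Liquid).
The paint thinner has flash point 32.8 °C, which is ≤ 38 °C, so it is Category FL (Flammable Liquid).
Total Category FL: (three 572 mL containers = 1.716 L) + (two 858 mL containers = 1.716 L) + (three 750 mL containers = 2.25 L) = 5.682 L.
5.682 L > 5 L (passenger aircraft limit, Category FL) — over the limit.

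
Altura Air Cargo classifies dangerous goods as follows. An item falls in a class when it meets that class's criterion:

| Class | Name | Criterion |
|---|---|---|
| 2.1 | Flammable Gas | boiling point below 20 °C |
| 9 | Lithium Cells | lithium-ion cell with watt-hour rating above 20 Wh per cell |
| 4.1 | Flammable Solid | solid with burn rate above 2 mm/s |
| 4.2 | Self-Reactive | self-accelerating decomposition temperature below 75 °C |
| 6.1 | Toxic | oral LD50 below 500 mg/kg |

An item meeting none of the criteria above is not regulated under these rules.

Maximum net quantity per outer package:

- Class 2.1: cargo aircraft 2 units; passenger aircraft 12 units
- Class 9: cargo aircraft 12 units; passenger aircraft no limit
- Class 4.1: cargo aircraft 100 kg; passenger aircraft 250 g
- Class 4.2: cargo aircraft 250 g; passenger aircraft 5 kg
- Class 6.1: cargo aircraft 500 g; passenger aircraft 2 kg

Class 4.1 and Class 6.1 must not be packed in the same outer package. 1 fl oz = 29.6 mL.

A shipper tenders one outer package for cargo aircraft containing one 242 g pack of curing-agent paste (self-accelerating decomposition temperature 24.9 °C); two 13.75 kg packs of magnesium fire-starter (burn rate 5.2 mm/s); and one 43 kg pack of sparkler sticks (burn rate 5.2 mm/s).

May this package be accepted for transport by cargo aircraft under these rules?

Yes

With self-accelerating decomposition temperature 24.9 °C (< 75 °C), the curing-agent paste falls in Class 4.2.
The magnesium fire-starter has burn rate 5.2 mm/s, which is > 2 mm/s, so it is Class 4.1 (Flammable Solid).
Sparkler sticks: burn rate 5.2 mm/s > 2 mm/s → Class 4.1 (Flammable Solid).
Class 4.1 net quantity: (two 13.75 kg packs = 27.5 kg) + 43 kg = 70.5 kg.
70.5 kg ≤ 100 kg (cargo aircraft limit, Class 4.1) — within limit.
Class 4.2 quantity: 242 g.
242 g ≤ 250 g (cargo aircraft limit, Class 4.2) — within limit.
The segregation rule (Class 4.1 with Class 6.1) does not apply to Class 4.1 with Class 4.2.
Every hazard class is within its cargo aircraft limit and no segregation rule is violated.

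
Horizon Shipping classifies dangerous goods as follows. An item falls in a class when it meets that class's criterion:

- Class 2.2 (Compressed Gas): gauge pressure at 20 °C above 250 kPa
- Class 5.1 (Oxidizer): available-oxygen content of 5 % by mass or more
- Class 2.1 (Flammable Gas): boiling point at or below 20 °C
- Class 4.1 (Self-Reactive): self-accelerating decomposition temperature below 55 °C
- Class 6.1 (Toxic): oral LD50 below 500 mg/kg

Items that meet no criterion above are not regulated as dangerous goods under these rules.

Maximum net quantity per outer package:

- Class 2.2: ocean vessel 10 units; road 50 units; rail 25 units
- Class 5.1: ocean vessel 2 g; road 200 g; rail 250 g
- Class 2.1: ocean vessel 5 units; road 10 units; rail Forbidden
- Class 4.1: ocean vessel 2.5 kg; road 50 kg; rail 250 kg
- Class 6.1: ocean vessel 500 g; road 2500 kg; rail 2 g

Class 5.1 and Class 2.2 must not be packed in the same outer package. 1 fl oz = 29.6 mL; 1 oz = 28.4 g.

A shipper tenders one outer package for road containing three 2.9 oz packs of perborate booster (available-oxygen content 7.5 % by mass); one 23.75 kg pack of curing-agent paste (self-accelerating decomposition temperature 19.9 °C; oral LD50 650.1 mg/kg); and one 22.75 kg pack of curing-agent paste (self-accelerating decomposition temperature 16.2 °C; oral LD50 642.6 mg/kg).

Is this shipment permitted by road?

No

Available-oxygen content 7.5 % by mass meets the Class 5.1 criterion (Oxidizer), so the perborate booster is Class 5.1.
With self-accelerating decomposition temperature 19.9 °C (< 55 °C), the curing-agent paste falls in Class 4.1.
The curing-agent paste has self-accelerating decomposition temperature 16.2 °C, which is < 55 °C, so it is Class 4.1 (Self-Reactive).
Class 5.1 quantity: three 2.9 oz packs = 247.08 g.
That exceeds the Class 5.1 road limit of 200 g.
Total Class 4.1: 23.75 kg + 22.75 kg = 46.5 kg.
That is within the Class 4.1 road limit of 50 kg.
The segregation rule (Class 5.1 with Class 2.2) does not apply to Class 5.1 with Class 4.1.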